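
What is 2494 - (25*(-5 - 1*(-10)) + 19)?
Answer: 2350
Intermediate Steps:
2494 - (25*(-5 - 1*(-10)) + 19) = 2494 - (25*(-5 + 10) + 19) = 2494 - (25*5 + 19) = 2494 - (125 + 19) = 2494 - 1*144 = 2494 - 144 = 2350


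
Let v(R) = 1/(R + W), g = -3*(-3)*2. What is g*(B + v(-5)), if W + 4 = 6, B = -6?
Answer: -114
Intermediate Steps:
g = 18 (g = 9*2 = 18)
W = 2 (W = -4 + 6 = 2)
v(R) = 1/(2 + R) (v(R) = 1/(R + 2) = 1/(2 + R))
g*(B + v(-5)) = 18*(-6 + 1/(2 - 5)) = 18*(-6 + 1/(-3)) = 18*(-6 - ⅓) = 18*(-19/3) = -114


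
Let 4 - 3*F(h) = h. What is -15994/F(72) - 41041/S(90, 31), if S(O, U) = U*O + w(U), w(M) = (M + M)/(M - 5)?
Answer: 852757169/1234234 ≈ 690.92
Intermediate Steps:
w(M) = 2*M/(-5 + M) (w(M) = (2*M)/(-5 + M) = 2*M/(-5 + M))
F(h) = 4/3 - h/3
S(O, U) = O*U + 2*U/(-5 + U) (S(O, U) = U*O + 2*U/(-5 + U) = O*U + 2*U/(-5 + U))
-15994/F(72) - 41041/S(90, 31) = -15994/(4/3 - ⅓*72) - 41041*(-5 + 31)/(31*(2 + 90*(-5 + 31))) = -15994/(4/3 - 24) - 41041*26/(31*(2 + 90*26)) = -15994/(-68/3) - 41041*26/(31*(2 + 2340)) = -15994*(-3/68) - 41041/(31*(1/26)*2342) = 23991/34 - 41041/36301/13 = 23991/34 - 41041*13/36301 = 23991/34 - 533533/36301 = 852757169/1234234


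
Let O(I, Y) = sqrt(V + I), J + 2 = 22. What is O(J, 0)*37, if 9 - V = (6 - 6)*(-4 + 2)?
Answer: 37*sqrt(29) ≈ 199.25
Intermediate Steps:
V = 9 (V = 9 - (6 - 6)*(-4 + 2) = 9 - 0*(-2) = 9 - 1*0 = 9 + 0 = 9)
J = 20 (J = -2 + 22 = 20)
O(I, Y) = sqrt(9 + I)
O(J, 0)*37 = sqrt(9 + 20)*37 = sqrt(29)*37 = 37*sqrt(29)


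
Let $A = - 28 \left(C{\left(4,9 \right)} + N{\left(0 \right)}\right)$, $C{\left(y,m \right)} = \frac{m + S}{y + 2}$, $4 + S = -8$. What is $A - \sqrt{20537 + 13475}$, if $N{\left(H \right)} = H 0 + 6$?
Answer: $-154 - 2 \sqrt{8503} \approx -338.42$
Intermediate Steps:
$S = -12$ ($S = -4 - 8 = -12$)
$N{\left(H \right)} = 6$ ($N{\left(H \right)} = 0 + 6 = 6$)
$C{\left(y,m \right)} = \frac{-12 + m}{2 + y}$ ($C{\left(y,m \right)} = \frac{m - 12}{y + 2} = \frac{-12 + m}{2 + y}$)
$A = -154$ ($A = - 28 \left(\frac{-12 + 9}{2 + 4} + 6\right) = - 28 \left(\frac{1}{6} \left(-3\right) + 6\right) = - 28 \left(- \frac{1}{2} + 6\right) = \left(-28\right) \frac{11}{2} = -154$)
$A - \sqrt{20537 + 13475} = -154 - \sqrt{20537 + 13475} = -154 - \sqrt{34012} = -154 - 2 \sqrt{8503}$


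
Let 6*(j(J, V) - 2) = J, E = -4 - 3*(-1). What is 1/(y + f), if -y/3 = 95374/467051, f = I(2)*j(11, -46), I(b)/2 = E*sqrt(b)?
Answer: 601351047999/115025884666951 - 15051427925469*sqrt(2)/230051769333902 ≈ -0.087299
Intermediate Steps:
E = -1 (E = -4 + 3 = -1)
j(J, V) = 2 + J/6
I(b) = -2*sqrt(b) (I(b) = 2*(-sqrt(b)) = -2*sqrt(b))
f = -23*sqrt(2)/3 (f = (-2*sqrt(2))*(2 + (1/6)*11) = (-2*sqrt(2))*(2 + 11/6) = -2*sqrt(2)*(23/6) = -23*sqrt(2)/3 ≈ -10.842)
y = -286122/467051 ≈ -0.61261
1/(y + f) = 1/(-286122/467051 - 23*sqrt(2)/3)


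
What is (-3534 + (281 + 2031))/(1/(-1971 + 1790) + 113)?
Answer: -110591/10226 ≈ -10.815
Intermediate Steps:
(-3534 + (281 + 2031))/(1/(-1971 + 1790) + 113) = (-3534 + 2312)/(1/(-181) + 113) = -1222/(-1/181 + 113) = -1222/20452/181 = -1222*181/20452 = -110591/10226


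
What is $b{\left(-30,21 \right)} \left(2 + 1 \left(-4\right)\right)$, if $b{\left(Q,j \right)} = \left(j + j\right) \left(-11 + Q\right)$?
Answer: $3444$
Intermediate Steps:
$b{\left(Q,j \right)} = 2 j \left(-11 + Q\right)$
$b{\left(-30,21 \right)} \left(2 + 1 \left(-4\right)\right) = 2 \cdot 21 \left(-11 - 30\right) \left(2 + 1 \left(-4\right)\right) = 2 \cdot 21 \left(-41\right) \left(2 - 4\right) = \left(-1722\right) \left(-2\right) = 3444$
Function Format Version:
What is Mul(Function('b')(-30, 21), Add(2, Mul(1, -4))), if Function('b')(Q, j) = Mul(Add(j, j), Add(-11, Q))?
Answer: 3444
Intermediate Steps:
Function('b')(Q, j) = Mul(2, j, Add(-11, Q)) (Function('b')(Q, j) = Mul(Mul(2, j), Add(-11, Q)) = Mul(2, j, Add(-11, Q)))
Mul(Function('b')(-30, 21), Add(2, Mul(1, -4))) = Mul(Mul(2, 21, Add(-11, -30)), Add(2, Mul(1, -4))) = Mul(Mul(2, 21, -41), Add(2, -4)) = Mul(-1722, -2) = 3444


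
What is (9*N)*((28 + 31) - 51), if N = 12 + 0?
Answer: 864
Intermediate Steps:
N = 12
(9*N)*((28 + 31) - 51) = (9*12)*((28 + 31) - 51) = 108*(59 - 51) = 108*8 = 864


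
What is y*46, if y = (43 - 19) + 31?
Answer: 2530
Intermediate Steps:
y = 55 (y = 24 + 31 = 55)
y*46 = 55*46 = 2530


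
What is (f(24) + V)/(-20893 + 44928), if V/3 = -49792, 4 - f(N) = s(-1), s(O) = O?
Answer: -149371/24035 ≈ -6.2147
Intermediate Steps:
f(N) = 5 (f(N) = 4 - 1*(-1) = 4 + 1 = 5)
V = -149376 (V = 3*(-49792) = -149376)
(f(24) + V)/(-20893 + 44928) = (5 - 149376)/(-20893 + 44928) = -149371/24035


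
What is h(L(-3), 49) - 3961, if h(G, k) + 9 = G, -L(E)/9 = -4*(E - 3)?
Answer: -4186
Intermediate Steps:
L(E) = -108 + 36*E (L(E) = -(-36)*(E - 3) = -(-36)*(-3 + E) = -9*(12 - 4*E) = -108 + 36*E)
h(G, k) = -9 + G
h(L(-3), 49) - 3961 = (-9 + (-108 + 36*(-3))) - 3961 = (-9 + (-108 - 108)) - 3961 = (-9 - 216) - 3961 = -225 - 3961 = -4186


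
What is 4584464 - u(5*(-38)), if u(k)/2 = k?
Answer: 4584844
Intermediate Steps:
u(k) = 2*k
4584464 - u(5*(-38)) = 4584464 - 2*5*(-38) = 4584464 - 2*(-190) = 4584464 - 1*(-380) = 4584464 + 380 = 4584844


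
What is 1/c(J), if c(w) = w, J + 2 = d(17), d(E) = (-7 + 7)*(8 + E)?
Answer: -½ ≈ -0.50000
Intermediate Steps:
d(E) = 0 (d(E) = 0*(8 + E) = 0)
J = -2 (J = -2 + 0 = -2)
1/c(J) = 1/(-2) = -½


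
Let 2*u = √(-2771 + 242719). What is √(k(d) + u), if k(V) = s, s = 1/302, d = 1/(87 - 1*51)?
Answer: √(302 + 91204*√59987)/302 ≈ 15.650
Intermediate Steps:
d = 1/36 (d = 1/(87 - 51) = 1/36 ≈ 0.027778)
s = 1/302 ≈ 0.0033113
k(V) = 1/302
u = √59987 (u = √(-2771 + 242719)/2 = √239948/2 = (2*√59987)/2 = √59987 ≈ 244.92)
√(k(d) + u) = √(1/302 + √59987)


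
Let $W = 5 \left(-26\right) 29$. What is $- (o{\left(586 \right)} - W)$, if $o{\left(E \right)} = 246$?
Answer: $-4016$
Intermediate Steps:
$W = -3770$ ($W = \left(-130\right) 29 = -3770$)
$- (o{\left(586 \right)} - W) = - (246 - -3770) = - (246 + 3770) = \left(-1\right) 4016 = -4016$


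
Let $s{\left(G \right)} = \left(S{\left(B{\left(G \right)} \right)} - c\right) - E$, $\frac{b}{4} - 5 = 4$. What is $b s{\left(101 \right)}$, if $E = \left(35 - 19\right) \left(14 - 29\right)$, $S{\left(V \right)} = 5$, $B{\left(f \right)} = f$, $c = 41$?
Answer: $7344$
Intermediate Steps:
$b = 36$ ($b = 20 + 4 \cdot 4 = 20 + 16 = 36$)
$E = -240$ ($E = 16 \left(-15\right) = -240$)
$s{\left(G \right)} = 204$ ($s{\left(G \right)} = \left(5 - 41\right) - -240 = \left(5 - 41\right) + 240 = -36 + 240 = 204$)
$b s{\left(101 \right)} = 36 \cdot 204 = 7344$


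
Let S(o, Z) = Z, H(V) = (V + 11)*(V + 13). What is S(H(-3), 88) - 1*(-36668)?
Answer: 36756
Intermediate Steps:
H(V) = (11 + V)*(13 + V)
S(H(-3), 88) - 1*(-36668) = 88 - 1*(-36668) = 88 + 36668 = 36756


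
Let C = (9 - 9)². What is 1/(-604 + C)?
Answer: -1/604 ≈ -0.0016556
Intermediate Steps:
C = 0 (C = 0² = 0)
1/(-604 + C) = 1/(-604 + 0) = 1/(-604) = -1/604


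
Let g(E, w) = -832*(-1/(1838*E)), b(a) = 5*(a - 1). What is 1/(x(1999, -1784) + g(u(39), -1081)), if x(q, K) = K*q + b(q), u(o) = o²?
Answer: -107523/382376088166 ≈ -2.8120e-7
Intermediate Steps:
b(a) = -5 + 5*a (b(a) = 5*(-1 + a) = -5 + 5*a)
x(q, K) = -5 + 5*q + K*q (x(q, K) = K*q + (-5 + 5*q) = -5 + 5*q + K*q)
g(E, w) = 416/(919*E) (g(E, w) = -(-416)/(919*E) = 416/(919*E))
1/(x(1999, -1784) + g(u(39), -1081)) = 1/((-5 + 5*1999 - 1784*1999) + 416/(919*(39²))) = 1/((-5 + 9995 - 3566216) + (416/919)/1521) = 1/(-3556226 + (416/919)*(1/1521)) = 1/(-3556226 + 32/107523) = 1/(-382376088166/107523) = -107523/382376088166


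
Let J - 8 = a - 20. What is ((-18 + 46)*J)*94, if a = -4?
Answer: -42112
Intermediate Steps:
J = -16 (J = 8 + (-4 - 20) = 8 - 24 = -16)
((-18 + 46)*J)*94 = ((-18 + 46)*(-16))*94 = (28*(-16))*94 = -448*94 = -42112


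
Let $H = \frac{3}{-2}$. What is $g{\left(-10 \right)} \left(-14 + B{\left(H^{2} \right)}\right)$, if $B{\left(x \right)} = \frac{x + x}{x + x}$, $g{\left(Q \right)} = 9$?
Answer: $-117$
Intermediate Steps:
$H = - \frac{3}{2}$ ($H = 3 \left(- \frac{1}{2}\right) = - \frac{3}{2} \approx -1.5$)
$B{\left(x \right)} = 1$ ($B{\left(x \right)} = \frac{2 x}{2 x} = 2 x \frac{1}{2 x} = 1$)
$g{\left(-10 \right)} \left(-14 + B{\left(H^{2} \right)}\right) = 9 \left(-14 + 1\right) = 9 \left(-13\right) = -117$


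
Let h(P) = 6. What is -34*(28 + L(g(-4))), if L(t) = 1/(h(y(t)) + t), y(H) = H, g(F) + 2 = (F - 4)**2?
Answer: -1905/2 ≈ -952.50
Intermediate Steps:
g(F) = -2 + (-4 + F)**2 (g(F) = -2 + (F - 4)**2 = -2 + (-4 + F)**2)
L(t) = 1/(6 + t)
-34*(28 + L(g(-4))) = -34*(28 + 1/(6 + (-2 + (-4 - 4)**2))) = -34*(28 + 1/(6 + (-2 + (-8)**2))) = -34*(28 + 1/(6 + (-2 + 64))) = -34*(28 + 1/(6 + 62)) = -34*(28 + 1/68) = -34*1905/68 = -1905/2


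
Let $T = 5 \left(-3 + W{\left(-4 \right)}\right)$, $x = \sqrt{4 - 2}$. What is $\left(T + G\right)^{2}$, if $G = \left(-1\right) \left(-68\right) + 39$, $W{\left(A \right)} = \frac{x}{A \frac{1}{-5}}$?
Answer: $\frac{68337}{8} + 1150 \sqrt{2} \approx 10168.0$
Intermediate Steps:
$x = \sqrt{2} \approx 1.4142$
$W{\left(A \right)} = - \frac{5 \sqrt{2}}{A}$ ($W{\left(A \right)} = \frac{\sqrt{2}}{A \frac{1}{-5}} = \frac{\sqrt{2}}{A \left(- \frac{1}{5}\right)} = \frac{\sqrt{2}}{\left(- \frac{1}{5}\right) A} = \sqrt{2} \left(- \frac{5}{A}\right) = - \frac{5 \sqrt{2}}{A}$)
$T = -15 + \frac{25 \sqrt{2}}{4}$ ($T = 5 \left(-3 - \frac{5 \sqrt{2}}{-4}\right) = 5 \left(-3 - 5 \sqrt{2} \left(- \frac{1}{4}\right)\right) = 5 \left(-3 + \frac{5 \sqrt{2}}{4}\right) = -15 + \frac{25 \sqrt{2}}{4} \approx -6.1612$)
$G = 107$ ($G = 68 + 39 = 107$)
$\left(T + G\right)^{2} = \left(\left(-15 + \frac{25 \sqrt{2}}{4}\right) + 107\right)^{2} = \left(92 + \frac{25 \sqrt{2}}{4}\right)^{2}$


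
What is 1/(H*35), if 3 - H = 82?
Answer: -1/2765 ≈ -0.00036166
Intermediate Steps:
H = -79 (H = 3 - 1*82 = 3 - 82 = -79)
1/(H*35) = 1/(-79*35) = 1/(-2765) = -1/2765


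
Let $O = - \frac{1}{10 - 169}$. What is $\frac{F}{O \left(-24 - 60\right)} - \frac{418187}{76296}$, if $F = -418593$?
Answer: $\frac{5495609681}{6936} \approx 7.9233 \cdot 10^{5}$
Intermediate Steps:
$O = \frac{1}{159}$ ($O = - \frac{1}{-159} = \left(-1\right) \left(- \frac{1}{159}\right) = \frac{1}{159} \approx 0.0062893$)
$\frac{F}{O \left(-24 - 60\right)} - \frac{418187}{76296} = - \frac{418593}{\frac{1}{159} \left(-24 - 60\right)} - \frac{418187}{76296} = - \frac{418593}{\frac{1}{159} \left(-84\right)} - \frac{38017}{6936} = - \frac{418593}{- \frac{28}{53}} - \frac{38017}{6936} = \left(-418593\right) \left(- \frac{53}{28}\right) - \frac{38017}{6936} = \frac{3169347}{4} - \frac{38017}{6936} = \frac{5495609681}{6936}$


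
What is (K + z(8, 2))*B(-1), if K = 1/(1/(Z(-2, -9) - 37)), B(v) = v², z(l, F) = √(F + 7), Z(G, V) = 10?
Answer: -24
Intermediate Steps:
z(l, F) = √(7 + F)
K = -27 (K = 1/(1/(10 - 37)) = 1/(1/(-27)) = 1/(-1/27) = -27)
(K + z(8, 2))*B(-1) = (-27 + √(7 + 2))*(-1)² = (-27 + √9)*1 = (-27 + 3)*1 = -24*1 = -24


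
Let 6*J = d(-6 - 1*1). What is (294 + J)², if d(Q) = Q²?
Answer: 3286969/36 ≈ 91305.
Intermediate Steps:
J = 49/6 (J = (-6 - 1*1)²/6 = (-6 - 1)²/6 = (⅙)*(-7)² = (⅙)*49 = 49/6 ≈ 8.1667)
(294 + J)² = (294 + 49/6)² = (1813/6)² = 3286969/36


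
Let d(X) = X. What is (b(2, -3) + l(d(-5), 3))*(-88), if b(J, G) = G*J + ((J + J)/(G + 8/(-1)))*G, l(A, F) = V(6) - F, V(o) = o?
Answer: 168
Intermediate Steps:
l(A, F) = 6 - F
b(J, G) = G*J + 2*G*J/(-8 + G) (b(J, G) = G*J + ((2*J)/(G + 8*(-1)))*G = G*J + ((2*J)/(G - 8))*G = G*J + ((2*J)/(-8 + G))*G = G*J + (2*J/(-8 + G))*G = G*J + 2*G*J/(-8 + G))
(b(2, -3) + l(d(-5), 3))*(-88) = (-3*2*(-6 - 3)/(-8 - 3) + (6 - 1*3))*(-88) = (-3*2*(-9)/(-11) + (6 - 3))*(-88) = (-3*2*(-1/11)*(-9) + 3)*(-88) = (-54/11 + 3)*(-88) = -21/11*(-88) = 168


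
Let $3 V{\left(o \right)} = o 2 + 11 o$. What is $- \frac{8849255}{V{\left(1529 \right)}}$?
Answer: $- \frac{26547765}{19877} \approx -1335.6$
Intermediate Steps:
$V{\left(o \right)} = \frac{13 o}{3}$ ($V{\left(o \right)} = \frac{o 2 + 11 o}{3} = \frac{2 o + 11 o}{3} = \frac{13 o}{3}$)
$- \frac{8849255}{V{\left(1529 \right)}} = - \frac{8849255}{\frac{13}{3} \cdot 1529} = - \frac{8849255}{\frac{19877}{3}} = \left(-8849255\right) \frac{3}{19877} = - \frac{26547765}{19877}$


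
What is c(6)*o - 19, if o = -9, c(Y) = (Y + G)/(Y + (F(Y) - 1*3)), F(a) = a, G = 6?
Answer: -31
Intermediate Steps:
c(Y) = (6 + Y)/(-3 + 2*Y) (c(Y) = (Y + 6)/(Y + (Y - 1*3)) = (6 + Y)/(Y + (Y - 3)) = (6 + Y)/(Y + (-3 + Y)) = (6 + Y)/(-3 + 2*Y))
c(6)*o - 19 = ((6 + 6)/(-3 + 2*6))*(-9) - 19 = (12/(-3 + 12))*(-9) - 19 = (12/9)*(-9) - 19 = ((1/9)*12)*(-9) - 19 = (4/3)*(-9) - 19 = -12 - 19 = -31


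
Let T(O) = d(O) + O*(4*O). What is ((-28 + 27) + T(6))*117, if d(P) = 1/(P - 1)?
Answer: 83772/5 ≈ 16754.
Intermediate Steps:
d(P) = 1/(-1 + P)
T(O) = 1/(-1 + O) + 4*O² (T(O) = 1/(-1 + O) + O*(4*O) = 1/(-1 + O) + 4*O²)
((-28 + 27) + T(6))*117 = ((-28 + 27) + (1 + 4*6²*(-1 + 6))/(-1 + 6))*117 = (-1 + (1 + 4*36*5)/5)*117 = (-1 + (1 + 720)/5)*117 = (-1 + (⅕)*721)*117 = (-1 + 721/5)*117 = (716/5)*117 = 83772/5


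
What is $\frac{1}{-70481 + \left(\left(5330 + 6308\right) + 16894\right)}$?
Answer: $- \frac{1}{41949} \approx -2.3838 \cdot 10^{-5}$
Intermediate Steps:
$\frac{1}{-70481 + \left(\left(5330 + 6308\right) + 16894\right)} = \frac{1}{-70481 + \left(11638 + 16894\right)} = \frac{1}{-70481 + 28532} = \frac{1}{-41949} = - \frac{1}{41949}$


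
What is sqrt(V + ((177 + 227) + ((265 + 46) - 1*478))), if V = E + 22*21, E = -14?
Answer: sqrt(685) ≈ 26.173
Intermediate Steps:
V = 448 (V = -14 + 22*21 = -14 + 462 = 448)
sqrt(V + ((177 + 227) + ((265 + 46) - 1*478))) = sqrt(448 + ((177 + 227) + ((265 + 46) - 1*478))) = sqrt(448 + (404 + (311 - 478))) = sqrt(448 + (404 - 167)) = sqrt(448 + 237) = sqrt(685)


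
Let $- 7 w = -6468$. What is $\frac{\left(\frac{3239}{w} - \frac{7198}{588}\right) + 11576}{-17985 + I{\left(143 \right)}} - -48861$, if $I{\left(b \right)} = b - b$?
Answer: $\frac{631530861413}{12925220} \approx 48860.0$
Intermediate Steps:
$w = 924$ ($w = \left(- \frac{1}{7}\right) \left(-6468\right) = 924$)
$I{\left(b \right)} = 0$
$\frac{\left(\frac{3239}{w} - \frac{7198}{588}\right) + 11576}{-17985 + I{\left(143 \right)}} - -48861 = \frac{\left(\frac{3239}{924} - \frac{7198}{588}\right) + 11576}{-17985 + 0} - -48861 = \frac{\left(3239 \cdot \frac{1}{924} - \frac{3599}{294}\right) + 11576}{-17985} + 48861 = \left(\left(\frac{3239}{924} - \frac{3599}{294}\right) + 11576\right) \left(- \frac{1}{17985}\right) + 48861 = \left(- \frac{18835}{2156} + 11576\right) \left(- \frac{1}{17985}\right) + 48861 = \frac{24939021}{2156} \left(- \frac{1}{17985}\right) + 48861 = - \frac{8313007}{12925220} + 48861 = \frac{631530861413}{12925220}$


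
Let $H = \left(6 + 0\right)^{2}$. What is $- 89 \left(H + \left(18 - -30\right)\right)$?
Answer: $-7476$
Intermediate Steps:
$H = 36$ ($H = 6^{2} = 36$)
$- 89 \left(H + \left(18 - -30\right)\right) = - 89 \left(36 + \left(18 - -30\right)\right) = - 89 \left(36 + \left(18 + 30\right)\right) = - 89 \left(36 + 48\right) = \left(-89\right) 84 = -7476$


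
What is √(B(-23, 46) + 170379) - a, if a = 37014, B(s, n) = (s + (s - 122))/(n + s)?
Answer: -37014 + √90126627/23 ≈ -36601.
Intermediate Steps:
B(s, n) = (-122 + 2*s)/(n + s) (B(s, n) = (s + (-122 + s))/(n + s) = (-122 + 2*s)/(n + s))
√(B(-23, 46) + 170379) - a = √(2*(-61 - 23)/(46 - 23) + 170379) - 1*37014 = √(2*(-84)/23 + 170379) - 37014 = √(2*(1/23)*(-84) + 170379) - 37014 = √(-168/23 + 170379) - 37014 = √(3918549/23) - 37014 = √90126627/23 - 37014 = -37014 + √90126627/23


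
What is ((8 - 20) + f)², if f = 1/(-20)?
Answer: 58081/400 ≈ 145.20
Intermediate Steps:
f = -1/20 ≈ -0.050000
((8 - 20) + f)² = ((8 - 20) - 1/20)² = (-12 - 1/20)² = (-241/20)² = 58081/400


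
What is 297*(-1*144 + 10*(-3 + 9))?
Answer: -24948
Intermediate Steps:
297*(-1*144 + 10*(-3 + 9)) = 297*(-144 + 10*6) = 297*(-144 + 60) = 297*(-84) = -24948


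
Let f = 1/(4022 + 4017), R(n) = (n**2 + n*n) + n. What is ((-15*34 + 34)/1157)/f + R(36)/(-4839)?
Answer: -6173261264/1866241 ≈ -3307.9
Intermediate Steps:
R(n) = n + 2*n**2 (R(n) = (n**2 + n**2) + n = 2*n**2 + n = n + 2*n**2)
f = 1/8039 ≈ 0.00012439
((-15*34 + 34)/1157)/f + R(36)/(-4839) = ((-15*34 + 34)/1157)/(1/8039) + (36*(1 + 2*36))/(-4839) = ((-510 + 34)*(1/1157))*8039 + (36*(1 + 72))*(-1/4839) = -476*1/1157*8039 + (36*73)*(-1/4839) = -476/1157*8039 + 2628*(-1/4839) = -3826564/1157 - 876/1613 = -6173261264/1866241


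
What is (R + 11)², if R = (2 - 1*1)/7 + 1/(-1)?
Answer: 5041/49 ≈ 102.88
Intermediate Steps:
R = -6/7 (R = (2 - 1)*(⅐) + 1*(-1) = 1*(⅐) - 1 = ⅐ - 1 = -6/7 ≈ -0.85714)
(R + 11)² = (-6/7 + 11)² = (71/7)² = 5041/49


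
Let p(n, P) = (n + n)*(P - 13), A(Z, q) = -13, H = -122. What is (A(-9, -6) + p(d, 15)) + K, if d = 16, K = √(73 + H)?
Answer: 51 + 7*I ≈ 51.0 + 7.0*I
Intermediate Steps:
K = 7*I (K = √(73 - 122) = √(-49) = 7*I ≈ 7.0*I)
p(n, P) = 2*n*(-13 + P) (p(n, P) = (2*n)*(-13 + P) = 2*n*(-13 + P))
(A(-9, -6) + p(d, 15)) + K = (-13 + 2*16*(-13 + 15)) + 7*I = (-13 + 2*16*2) + 7*I = (-13 + 64) + 7*I = 51 + 7*I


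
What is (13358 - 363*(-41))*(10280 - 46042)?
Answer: -1009954642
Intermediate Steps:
(13358 - 363*(-41))*(10280 - 46042) = (13358 + 14883)*(-35762) = 28241*(-35762) = -1009954642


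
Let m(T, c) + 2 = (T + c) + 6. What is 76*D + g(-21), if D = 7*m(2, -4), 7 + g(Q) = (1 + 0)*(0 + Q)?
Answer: 1036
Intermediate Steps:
g(Q) = -7 + Q (g(Q) = -7 + (1 + 0)*(0 + Q) = -7 + 1*Q = -7 + Q)
m(T, c) = 4 + T + c (m(T, c) = -2 + ((T + c) + 6) = -2 + (6 + T + c) = 4 + T + c)
D = 14 (D = 7*(4 + 2 - 4) = 7*2 = 14)
76*D + g(-21) = 76*14 + (-7 - 21) = 1064 - 28 = 1036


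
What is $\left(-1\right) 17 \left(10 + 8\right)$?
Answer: $-306$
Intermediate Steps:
$\left(-1\right) 17 \left(10 + 8\right) = \left(-17\right) 18 = -306$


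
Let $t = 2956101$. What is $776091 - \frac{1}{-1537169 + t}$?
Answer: $\frac{1101220354811}{1418932} \approx 7.7609 \cdot 10^{5}$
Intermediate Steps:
$776091 - \frac{1}{-1537169 + t} = 776091 - \frac{1}{-1537169 + 2956101} = 776091 - \frac{1}{1418932} = \frac{1101220354811}{1418932}$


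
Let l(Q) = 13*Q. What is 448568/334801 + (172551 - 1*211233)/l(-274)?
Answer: 7274285749/596280581 ≈ 12.199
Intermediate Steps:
448568/334801 + (172551 - 1*211233)/l(-274) = 448568/334801 + (172551 - 1*211233)/((13*(-274))) = 448568*(1/334801) + (172551 - 211233)/(-3562) = 448568/334801 - 38682*(-1/3562) = 448568/334801 + 19341/1781 = 7274285749/596280581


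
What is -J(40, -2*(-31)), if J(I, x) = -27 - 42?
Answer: 69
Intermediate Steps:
J(I, x) = -69
-J(40, -2*(-31)) = -1*(-69) = 69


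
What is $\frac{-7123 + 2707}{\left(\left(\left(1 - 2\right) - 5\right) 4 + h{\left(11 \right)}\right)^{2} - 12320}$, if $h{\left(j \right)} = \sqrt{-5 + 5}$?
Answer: $\frac{138}{367} \approx 0.37602$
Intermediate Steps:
$h{\left(j \right)} = 0$ ($h{\left(j \right)} = \sqrt{0} = 0$)
$\frac{-7123 + 2707}{\left(\left(\left(1 - 2\right) - 5\right) 4 + h{\left(11 \right)}\right)^{2} - 12320} = \frac{-7123 + 2707}{\left(\left(\left(1 - 2\right) - 5\right) 4 + 0\right)^{2} - 12320} = - \frac{4416}{\left(\left(-1 - 5\right) 4 + 0\right)^{2} - 12320} = - \frac{4416}{\left(\left(-6\right) 4 + 0\right)^{2} - 12320} = - \frac{4416}{\left(-24 + 0\right)^{2} - 12320} = - \frac{4416}{\left(-24\right)^{2} - 12320} = - \frac{4416}{576 - 12320} = - \frac{4416}{-11744} = \left(-4416\right) \left(- \frac{1}{11744}\right) = \frac{138}{367}$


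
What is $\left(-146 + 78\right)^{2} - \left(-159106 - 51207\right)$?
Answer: $214937$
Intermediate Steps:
$\left(-146 + 78\right)^{2} - \left(-159106 - 51207\right) = \left(-68\right)^{2} - -210313 = 4624 + 210313 = 214937$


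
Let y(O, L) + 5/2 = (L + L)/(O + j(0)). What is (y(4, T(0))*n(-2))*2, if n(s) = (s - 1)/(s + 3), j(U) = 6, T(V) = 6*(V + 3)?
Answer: -33/5 ≈ -6.6000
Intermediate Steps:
T(V) = 18 + 6*V (T(V) = 6*(3 + V) = 18 + 6*V)
y(O, L) = -5/2 + 2*L/(6 + O) (y(O, L) = -5/2 + (L + L)/(O + 6) = -5/2 + (2*L)/(6 + O) = -5/2 + 2*L/(6 + O))
n(s) = (-1 + s)/(3 + s)
(y(4, T(0))*n(-2))*2 = (((-30 - 5*4 + 4*(18 + 6*0))/(2*(6 + 4)))*((-1 - 2)/(3 - 2)))*2 = (((½)*(-30 - 20 + 4*(18 + 0))/10)*(-3/1))*2 = (((½)*(⅒)*(-30 - 20 + 4*18))*(1*(-3)))*2 = (((½)*(⅒)*(-30 - 20 + 72))*(-3))*2 = (((½)*(⅒)*22)*(-3))*2 = ((11/10)*(-3))*2 = -33/10*2 = -33/5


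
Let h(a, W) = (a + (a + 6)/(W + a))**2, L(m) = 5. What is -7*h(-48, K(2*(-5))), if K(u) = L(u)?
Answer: -28619388/1849 ≈ -15478.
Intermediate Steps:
K(u) = 5
h(a, W) = (a + (6 + a)/(W + a))**2
-7*h(-48, K(2*(-5))) = -7*(6 - 48 + (-48)**2 + 5*(-48))**2/(5 - 48)**2 = -7*(6 - 48 + 2304 - 240)**2/(-43)**2 = -7*2022**2/1849 = -7*4088484/1849 = -28619388/1849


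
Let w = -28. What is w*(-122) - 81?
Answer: 3335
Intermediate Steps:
w*(-122) - 81 = -28*(-122) - 81 = 3416 - 81 = 3335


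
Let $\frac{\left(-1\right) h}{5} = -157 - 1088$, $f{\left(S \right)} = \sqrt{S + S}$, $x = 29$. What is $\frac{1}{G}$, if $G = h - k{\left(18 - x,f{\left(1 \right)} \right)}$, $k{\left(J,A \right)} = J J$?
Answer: $\frac{1}{6104} \approx 0.00016383$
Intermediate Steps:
$f{\left(S \right)} = \sqrt{2} \sqrt{S}$ ($f{\left(S \right)} = \sqrt{2 S} = \sqrt{2} \sqrt{S}$)
$k{\left(J,A \right)} = J^{2}$
$h = 6225$ ($h = - 5 \left(-157 - 1088\right) = \left(-5\right) \left(-1245\right) = 6225$)
$G = 6104$ ($G = 6225 - \left(18 - 29\right)^{2} = 6225 - \left(-11\right)^{2} = 6225 - 121 = 6104$)
$\frac{1}{G} = \frac{1}{6104}$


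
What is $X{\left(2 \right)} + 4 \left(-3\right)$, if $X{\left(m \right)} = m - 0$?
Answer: $-10$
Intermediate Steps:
$X{\left(m \right)} = m$ ($X{\left(m \right)} = m + 0 = m$)
$X{\left(2 \right)} + 4 \left(-3\right) = 2 + 4 \left(-3\right) = 2 - 12 = -10$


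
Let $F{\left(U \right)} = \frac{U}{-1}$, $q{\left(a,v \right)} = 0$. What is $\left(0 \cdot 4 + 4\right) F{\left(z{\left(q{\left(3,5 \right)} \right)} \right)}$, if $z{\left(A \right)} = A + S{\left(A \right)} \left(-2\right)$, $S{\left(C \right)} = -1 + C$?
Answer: $-8$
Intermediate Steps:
$z{\left(A \right)} = 2 - A$ ($z{\left(A \right)} = A + \left(-1 + A\right) \left(-2\right) = A - \left(-2 + 2 A\right) = 2 - A$)
$F{\left(U \right)} = - U$ ($F{\left(U \right)} = U \left(-1\right) = - U$)
$\left(0 \cdot 4 + 4\right) F{\left(z{\left(q{\left(3,5 \right)} \right)} \right)} = \left(0 \cdot 4 + 4\right) \left(- (2 - 0)\right) = \left(0 + 4\right) \left(- (2 + 0)\right) = 4 \left(\left(-1\right) 2\right) = 4 \left(-2\right) = -8$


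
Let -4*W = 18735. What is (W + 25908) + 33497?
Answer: 218885/4 ≈ 54721.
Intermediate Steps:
W = -18735/4 (W = -¼*18735 = -18735/4 ≈ -4683.8)
(W + 25908) + 33497 = (-18735/4 + 25908) + 33497 = 84897/4 + 33497 = 218885/4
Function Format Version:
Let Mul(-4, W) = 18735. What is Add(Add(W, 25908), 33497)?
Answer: Rational(218885, 4) ≈ 54721.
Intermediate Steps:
W = Rational(-18735, 4) (W = Mul(Rational(-1, 4), 18735) = Rational(-18735, 4) ≈ -4683.8)
Add(Add(W, 25908), 33497) = Add(Add(Rational(-18735, 4), 25908), 33497) = Add(Rational(84897, 4), 33497) = Rational(218885, 4)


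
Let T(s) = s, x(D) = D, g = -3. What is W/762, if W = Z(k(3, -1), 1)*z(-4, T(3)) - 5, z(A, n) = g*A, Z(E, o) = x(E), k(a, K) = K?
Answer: -17/762 ≈ -0.022310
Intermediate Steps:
Z(E, o) = E
z(A, n) = -3*A
W = -17 (W = -(-3)*(-4) - 5 = -1*12 - 5 = -12 - 5 = -17)
W/762 = -17/762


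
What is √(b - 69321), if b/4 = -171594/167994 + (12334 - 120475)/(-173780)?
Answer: 2*I*√316588004489021747245/135157395 ≈ 263.29*I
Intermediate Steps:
b = -647364787/405472185 (b = 4*(-171594/167994 + (12334 - 120475)/(-173780)) = 4*(-171594*1/167994 - 108141*(-1/173780)) = 4*(-9533/9333 + 108141/173780) = 4*(-647364787/1621888740) = -647364787/405472185 ≈ -1.5966)
√(b - 69321) = √(-647364787/405472185 - 69321) = √(-28108384701172/405472185) = 2*I*√316588004489021747245/135157395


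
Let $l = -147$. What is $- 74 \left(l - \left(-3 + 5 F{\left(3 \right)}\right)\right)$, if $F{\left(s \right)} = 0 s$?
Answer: $10656$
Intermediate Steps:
$F{\left(s \right)} = 0$
$- 74 \left(l - \left(-3 + 5 F{\left(3 \right)}\right)\right) = - 74 \left(-147 + \left(3 - 0\right)\right) = - 74 \left(-147 + \left(3 + 0\right)\right) = - 74 \left(-147 + 3\right) = \left(-74\right) \left(-144\right) = 10656$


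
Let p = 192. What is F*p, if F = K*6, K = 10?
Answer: 11520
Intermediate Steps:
F = 60 (F = 10*6 = 60)
F*p = 60*192 = 11520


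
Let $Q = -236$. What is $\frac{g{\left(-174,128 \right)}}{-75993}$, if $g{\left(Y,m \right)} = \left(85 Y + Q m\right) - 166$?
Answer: $\frac{45164}{75993} \approx 0.59432$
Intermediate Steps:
$g{\left(Y,m \right)} = -166 - 236 m + 85 Y$ ($g{\left(Y,m \right)} = \left(85 Y - 236 m\right) - 166 = \left(- 236 m + 85 Y\right) - 166 = -166 - 236 m + 85 Y$)
$\frac{g{\left(-174,128 \right)}}{-75993} = \frac{-166 - 30208 + 85 \left(-174\right)}{-75993} = \left(-166 - 30208 - 14790\right) \left(- \frac{1}{75993}\right) = \left(-45164\right) \left(- \frac{1}{75993}\right) = \frac{45164}{75993}$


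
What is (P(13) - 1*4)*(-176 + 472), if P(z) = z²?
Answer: 48840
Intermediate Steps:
(P(13) - 1*4)*(-176 + 472) = (13² - 1*4)*(-176 + 472) = (169 - 4)*296 = 165*296 = 48840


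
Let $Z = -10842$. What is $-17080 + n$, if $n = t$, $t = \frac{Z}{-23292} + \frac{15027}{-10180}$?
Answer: $- \frac{337510180177}{19759380} \approx -17081.0$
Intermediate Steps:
$t = - \frac{19969777}{19759380}$ ($t = - \frac{10842}{-23292} + \frac{15027}{-10180} = \left(-10842\right) \left(- \frac{1}{23292}\right) + 15027 \left(- \frac{1}{10180}\right) = \frac{1807}{3882} - \frac{15027}{10180} = - \frac{19969777}{19759380} \approx -1.0106$)
$n = - \frac{19969777}{19759380} \approx -1.0106$
$-17080 + n = -17080 - \frac{19969777}{19759380} = - \frac{337510180177}{19759380}$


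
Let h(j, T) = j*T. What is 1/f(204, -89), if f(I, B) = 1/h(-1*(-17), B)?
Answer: -1513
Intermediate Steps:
h(j, T) = T*j
f(I, B) = 1/(17*B) (f(I, B) = 1/(B*(-1*(-17))) = 1/(B*17) = 1/(17*B))
1/f(204, -89) = 1/((1/17)/(-89)) = 1/((1/17)*(-1/89)) = 1/(-1/1513) = -1513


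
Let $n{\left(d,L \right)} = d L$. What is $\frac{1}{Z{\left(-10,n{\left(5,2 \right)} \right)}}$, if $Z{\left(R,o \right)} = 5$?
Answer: $\frac{1}{5} \approx 0.2$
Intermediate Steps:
$n{\left(d,L \right)} = L d$
$\frac{1}{Z{\left(-10,n{\left(5,2 \right)} \right)}} = \frac{1}{5}$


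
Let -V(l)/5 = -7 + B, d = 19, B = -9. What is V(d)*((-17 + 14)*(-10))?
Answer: 2400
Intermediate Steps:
V(l) = 80 (V(l) = -5*(-7 - 9) = -5*(-16) = 80)
V(d)*((-17 + 14)*(-10)) = 80*((-17 + 14)*(-10)) = 80*(-3*(-10)) = 80*30 = 2400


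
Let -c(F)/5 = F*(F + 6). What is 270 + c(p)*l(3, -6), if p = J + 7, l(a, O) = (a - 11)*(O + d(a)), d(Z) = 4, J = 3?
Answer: -12530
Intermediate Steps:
l(a, O) = (-11 + a)*(4 + O) (l(a, O) = (a - 11)*(O + 4) = (-11 + a)*(4 + O))
p = 10 (p = 3 + 7 = 10)
c(F) = -5*F*(6 + F) (c(F) = -5*F*(F + 6) = -5*F*(6 + F))
270 + c(p)*l(3, -6) = 270 + (-5*10*(6 + 10))*(-44 - 11*(-6) + 4*3 - 6*3) = 270 + (-5*10*16)*(-44 + 66 + 12 - 18) = 270 - 800*16 = 270 - 12800 = -12530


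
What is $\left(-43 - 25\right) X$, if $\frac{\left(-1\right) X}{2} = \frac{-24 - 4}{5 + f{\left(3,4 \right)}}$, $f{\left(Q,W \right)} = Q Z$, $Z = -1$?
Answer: $-1904$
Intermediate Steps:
$f{\left(Q,W \right)} = - Q$ ($f{\left(Q,W \right)} = Q \left(-1\right) = - Q$)
$X = 28$ ($X = - 2 \frac{-24 - 4}{5 - 3} = - 2 \left(- \frac{28}{5 - 3}\right) = - 2 \left(- \frac{28}{2}\right) = - 2 \left(\left(-28\right) \frac{1}{2}\right) = \left(-2\right) \left(-14\right) = 28$)
$\left(-43 - 25\right) X = \left(-43 - 25\right) 28 = \left(-68\right) 28 = -1904$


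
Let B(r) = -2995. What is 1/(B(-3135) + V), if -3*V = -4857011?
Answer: 3/4848026 ≈ 6.1881e-7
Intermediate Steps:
V = 4857011/3 (V = -⅓*(-4857011) = 4857011/3 ≈ 1.6190e+6)
1/(B(-3135) + V) = 1/(-2995 + 4857011/3) = 1/(4848026/3) = 3/4848026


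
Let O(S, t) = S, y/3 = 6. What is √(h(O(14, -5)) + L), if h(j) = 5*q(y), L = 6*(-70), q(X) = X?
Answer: I*√330 ≈ 18.166*I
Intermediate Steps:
y = 18 (y = 3*6 = 18)
L = -420
h(j) = 90 (h(j) = 5*18 = 90)
√(h(O(14, -5)) + L) = √(90 - 420) = √(-330) = I*√330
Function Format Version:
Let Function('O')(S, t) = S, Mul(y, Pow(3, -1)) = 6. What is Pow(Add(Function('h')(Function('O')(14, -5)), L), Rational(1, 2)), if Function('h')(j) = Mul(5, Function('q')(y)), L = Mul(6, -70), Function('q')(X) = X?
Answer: Mul(I, Pow(330, Rational(1, 2))) ≈ Mul(18.166, I)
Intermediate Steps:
y = 18 (y = Mul(3, 6) = 18)
L = -420
Function('h')(j) = 90 (Function('h')(j) = Mul(5, 18) = 90)
Pow(Add(Function('h')(Function('O')(14, -5)), L), Rational(1, 2)) = Pow(Add(90, -420), Rational(1, 2)) = Pow(-330, Rational(1, 2)) = Mul(I, Pow(330, Rational(1, 2)))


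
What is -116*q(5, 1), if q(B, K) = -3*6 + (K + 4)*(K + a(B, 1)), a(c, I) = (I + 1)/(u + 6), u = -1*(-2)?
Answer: 1363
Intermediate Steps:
u = 2
a(c, I) = 1/8 + I/8 (a(c, I) = (I + 1)/(2 + 6) = (1 + I)/8 = (1 + I)*(1/8) = 1/8 + I/8)
q(B, K) = -18 + (4 + K)*(1/4 + K) (q(B, K) = -3*6 + (K + 4)*(K + (1/8 + (1/8)*1)) = -18 + (4 + K)*(K + (1/8 + 1/8)) = -18 + (4 + K)*(K + 1/4) = -18 + (4 + K)*(1/4 + K))
-116*q(5, 1) = -116*(-17 + 1**2 + (17/4)*1) = -116*(-17 + 1 + 17/4) = -116*(-47/4) = 1363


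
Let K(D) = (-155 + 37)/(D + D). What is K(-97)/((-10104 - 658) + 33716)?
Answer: 59/2226538 ≈ 2.6499e-5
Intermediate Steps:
K(D) = -59/D (K(D) = -118*1/(2*D) = -59/D)
K(-97)/((-10104 - 658) + 33716) = (-59/(-97))/((-10104 - 658) + 33716) = (-59*(-1/97))/(-10762 + 33716) = (59/97)/22954 = (59/97)*(1/22954) = 59/2226538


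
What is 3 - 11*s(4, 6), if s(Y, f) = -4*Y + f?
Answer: 113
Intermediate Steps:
s(Y, f) = f - 4*Y
3 - 11*s(4, 6) = 3 - 11*(6 - 4*4) = 3 - 11*(6 - 16) = 3 - 11*(-10) = 3 + 110 = 113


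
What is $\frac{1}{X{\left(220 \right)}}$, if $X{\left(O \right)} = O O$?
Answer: $\frac{1}{48400} \approx 2.0661 \cdot 10^{-5}$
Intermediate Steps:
$X{\left(O \right)} = O^{2}$
$\frac{1}{X{\left(220 \right)}} = \frac{1}{220^{2}} = \frac{1}{48400}$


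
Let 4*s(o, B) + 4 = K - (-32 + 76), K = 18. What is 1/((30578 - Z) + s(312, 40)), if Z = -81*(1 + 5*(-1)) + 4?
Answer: 2/60485 ≈ 3.3066e-5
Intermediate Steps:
Z = 328 (Z = -81*(1 - 5) + 4 = -81*(-4) + 4 = 324 + 4 = 328)
s(o, B) = -15/2 (s(o, B) = -1 + (18 - (-32 + 76))/4 = -1 + (18 - 1*44)/4 = -1 + (18 - 44)/4 = -1 + (¼)*(-26) = -1 - 13/2 = -15/2)
1/((30578 - Z) + s(312, 40)) = 1/((30578 - 1*328) - 15/2) = 1/((30578 - 328) - 15/2) = 1/(30250 - 15/2) = 1/(60485/2) = 2/60485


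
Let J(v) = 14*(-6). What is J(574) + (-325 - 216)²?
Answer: 292597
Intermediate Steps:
J(v) = -84
J(574) + (-325 - 216)² = -84 + (-325 - 216)² = -84 + (-541)² = -84 + 292681 = 292597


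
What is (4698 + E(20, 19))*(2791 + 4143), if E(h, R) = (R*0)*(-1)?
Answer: 32575932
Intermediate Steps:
E(h, R) = 0 (E(h, R) = 0*(-1) = 0)
(4698 + E(20, 19))*(2791 + 4143) = (4698 + 0)*(2791 + 4143) = 4698*6934 = 32575932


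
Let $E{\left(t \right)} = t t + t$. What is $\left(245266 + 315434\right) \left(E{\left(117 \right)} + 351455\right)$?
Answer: $204801842700$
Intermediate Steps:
$E{\left(t \right)} = t + t^{2}$ ($E{\left(t \right)} = t^{2} + t = t + t^{2}$)
$\left(245266 + 315434\right) \left(E{\left(117 \right)} + 351455\right) = \left(245266 + 315434\right) \left(117 \left(1 + 117\right) + 351455\right) = 560700 \left(117 \cdot 118 + 351455\right) = 560700 \left(13806 + 351455\right) = 560700 \cdot 365261 = 204801842700$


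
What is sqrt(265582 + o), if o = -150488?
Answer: sqrt(115094) ≈ 339.25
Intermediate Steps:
sqrt(265582 + o) = sqrt(265582 - 150488) = sqrt(115094)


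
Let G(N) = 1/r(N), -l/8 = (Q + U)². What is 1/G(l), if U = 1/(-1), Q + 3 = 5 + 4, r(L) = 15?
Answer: 15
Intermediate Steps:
Q = 6 (Q = -3 + (5 + 4) = -3 + 9 = 6)
U = -1
l = -200 (l = -8*(6 - 1)² = -8*5² = -8*25 = -200)
G(N) = 1/15
1/G(l) = 1/(1/15) = 15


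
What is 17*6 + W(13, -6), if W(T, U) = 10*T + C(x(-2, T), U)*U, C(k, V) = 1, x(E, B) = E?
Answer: 226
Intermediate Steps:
W(T, U) = U + 10*T (W(T, U) = 10*T + 1*U = 10*T + U = U + 10*T)
17*6 + W(13, -6) = 17*6 + (-6 + 10*13) = 102 + (-6 + 130) = 102 + 124 = 226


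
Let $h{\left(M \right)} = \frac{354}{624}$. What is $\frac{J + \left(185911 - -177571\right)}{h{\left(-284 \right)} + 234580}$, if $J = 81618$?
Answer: $\frac{46290400}{24396379} \approx 1.8974$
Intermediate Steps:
$h{\left(M \right)} = \frac{59}{104}$ ($h{\left(M \right)} = 354 \cdot \frac{1}{624} = \frac{59}{104}$)
$\frac{J + \left(185911 - -177571\right)}{h{\left(-284 \right)} + 234580} = \frac{81618 + \left(185911 - -177571\right)}{\frac{59}{104} + 234580} = \frac{81618 + \left(185911 + 177571\right)}{\frac{24396379}{104}} = \left(81618 + 363482\right) \frac{104}{24396379} = 445100 \cdot \frac{104}{24396379} = \frac{46290400}{24396379}$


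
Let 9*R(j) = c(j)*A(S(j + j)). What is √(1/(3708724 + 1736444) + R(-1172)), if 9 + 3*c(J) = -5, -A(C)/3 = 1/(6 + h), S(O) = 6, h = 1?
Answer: √411803875715/1361292 ≈ 0.47140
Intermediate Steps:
A(C) = -3/7 (A(C) = -3/(6 + 1) = -3/7)
c(J) = -14/3 (c(J) = -3 + (⅓)*(-5) = -3 - 5/3 = -14/3)
R(j) = 2/9 (R(j) = (-14/3*(-3/7))/9 = (⅑)*2 = 2/9)
√(1/(3708724 + 1736444) + R(-1172)) = √(1/(3708724 + 1736444) + 2/9) = √(1/5445168 + 2/9) = √(3630115/16335504) = √411803875715/1361292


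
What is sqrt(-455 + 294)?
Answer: I*sqrt(161) ≈ 12.689*I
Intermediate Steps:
sqrt(-455 + 294) = sqrt(-161) = I*sqrt(161)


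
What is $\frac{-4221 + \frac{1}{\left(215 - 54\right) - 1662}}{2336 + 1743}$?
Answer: $- \frac{6335722}{6122579} \approx -1.0348$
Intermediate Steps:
$\frac{-4221 + \frac{1}{\left(215 - 54\right) - 1662}}{2336 + 1743} = \frac{-4221 + \frac{1}{161 - 1662}}{4079} = \left(-4221 + \frac{1}{-1501}\right) \frac{1}{4079} = \left(-4221 - \frac{1}{1501}\right) \frac{1}{4079} = \left(- \frac{6335722}{1501}\right) \frac{1}{4079} = - \frac{6335722}{6122579}$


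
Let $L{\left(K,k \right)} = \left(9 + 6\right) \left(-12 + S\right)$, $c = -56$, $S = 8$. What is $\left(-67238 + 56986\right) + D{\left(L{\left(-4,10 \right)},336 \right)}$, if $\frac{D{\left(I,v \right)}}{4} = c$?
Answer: $-10476$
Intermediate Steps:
$L{\left(K,k \right)} = -60$ ($L{\left(K,k \right)} = \left(9 + 6\right) \left(-12 + 8\right) = 15 \left(-4\right) = -60$)
$D{\left(I,v \right)} = -224$ ($D{\left(I,v \right)} = 4 \left(-56\right) = -224$)
$\left(-67238 + 56986\right) + D{\left(L{\left(-4,10 \right)},336 \right)} = \left(-67238 + 56986\right) - 224 = -10252 - 224 = -10476$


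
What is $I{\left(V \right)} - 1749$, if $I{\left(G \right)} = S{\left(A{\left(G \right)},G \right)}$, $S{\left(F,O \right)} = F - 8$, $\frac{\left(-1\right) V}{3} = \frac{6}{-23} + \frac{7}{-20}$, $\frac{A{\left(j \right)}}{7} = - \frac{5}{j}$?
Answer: $- \frac{1497251}{843} \approx -1776.1$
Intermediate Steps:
$A{\left(j \right)} = - \frac{35}{j}$ ($A{\left(j \right)} = 7 \left(- \frac{5}{j}\right) = - \frac{35}{j}$)
$V = \frac{843}{460}$ ($V = - 3 \left(\frac{6}{-23} + \frac{7}{-20}\right) = - 3 \left(6 \left(- \frac{1}{23}\right) + 7 \left(- \frac{1}{20}\right)\right) = - 3 \left(- \frac{6}{23} - \frac{7}{20}\right) = \left(-3\right) \left(- \frac{281}{460}\right) = \frac{843}{460} \approx 1.8326$)
$S{\left(F,O \right)} = -8 + F$
$I{\left(G \right)} = -8 - \frac{35}{G}$
$I{\left(V \right)} - 1749 = \left(-8 - \frac{35}{\frac{843}{460}}\right) - 1749 = \left(-8 - \frac{16100}{843}\right) - 1749 = - \frac{22844}{843} - 1749 = - \frac{1497251}{843}$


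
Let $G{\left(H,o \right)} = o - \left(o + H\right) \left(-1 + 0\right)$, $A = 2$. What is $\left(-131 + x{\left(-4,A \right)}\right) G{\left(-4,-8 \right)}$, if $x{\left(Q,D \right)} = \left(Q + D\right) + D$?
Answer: $2620$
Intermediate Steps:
$x{\left(Q,D \right)} = Q + 2 D$ ($x{\left(Q,D \right)} = \left(D + Q\right) + D = Q + 2 D$)
$G{\left(H,o \right)} = H + 2 o$ ($G{\left(H,o \right)} = o - \left(H + o\right) \left(-1\right) = o - \left(- H - o\right) = o + \left(H + o\right) = H + 2 o$)
$\left(-131 + x{\left(-4,A \right)}\right) G{\left(-4,-8 \right)} = \left(-131 + \left(-4 + 2 \cdot 2\right)\right) \left(-4 + 2 \left(-8\right)\right) = \left(-131 + \left(-4 + 4\right)\right) \left(-4 - 16\right) = \left(-131 + 0\right) \left(-20\right) = \left(-131\right) \left(-20\right) = 2620$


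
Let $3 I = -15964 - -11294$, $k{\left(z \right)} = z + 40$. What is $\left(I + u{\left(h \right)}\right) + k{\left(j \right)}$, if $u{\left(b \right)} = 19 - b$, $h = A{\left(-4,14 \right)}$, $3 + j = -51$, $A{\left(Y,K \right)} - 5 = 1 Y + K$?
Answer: $- \frac{4700}{3} \approx -1566.7$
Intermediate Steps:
$A{\left(Y,K \right)} = 5 + K + Y$ ($A{\left(Y,K \right)} = 5 + \left(1 Y + K\right) = 5 + \left(Y + K\right) = 5 + \left(K + Y\right) = 5 + K + Y$)
$j = -54$ ($j = -3 - 51 = -54$)
$k{\left(z \right)} = 40 + z$
$h = 15$ ($h = 5 + 14 - 4 = 15$)
$I = - \frac{4670}{3}$ ($I = \frac{-15964 - -11294}{3} = \frac{-15964 + 11294}{3} = \frac{1}{3} \left(-4670\right) = - \frac{4670}{3} \approx -1556.7$)
$\left(I + u{\left(h \right)}\right) + k{\left(j \right)} = \left(- \frac{4670}{3} + \left(19 - 15\right)\right) + \left(40 - 54\right) = \left(- \frac{4670}{3} + \left(19 - 15\right)\right) - 14 = \left(- \frac{4670}{3} + 4\right) - 14 = - \frac{4658}{3} - 14 = - \frac{4700}{3}$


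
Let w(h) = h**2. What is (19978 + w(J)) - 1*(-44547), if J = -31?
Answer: 65486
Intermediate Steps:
(19978 + w(J)) - 1*(-44547) = (19978 + (-31)**2) - 1*(-44547) = (19978 + 961) + 44547 = 20939 + 44547 = 65486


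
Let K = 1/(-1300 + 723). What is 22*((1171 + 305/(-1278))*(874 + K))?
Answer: 922222660579/40967 ≈ 2.2511e+7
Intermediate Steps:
K = -1/577 (K = 1/(-577) = -1/577 ≈ -0.0017331)
22*((1171 + 305/(-1278))*(874 + K)) = 22*((1171 + 305/(-1278))*(874 - 1/577)) = 22*((1171 + 305*(-1/1278))*(504297/577)) = 22*((1171 - 305/1278)*(504297/577)) = 22*((1496233/1278)*(504297/577)) = 22*(83838423689/81934) = 922222660579/40967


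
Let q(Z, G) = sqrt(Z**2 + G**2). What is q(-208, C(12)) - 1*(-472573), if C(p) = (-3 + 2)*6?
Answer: 472573 + 10*sqrt(433) ≈ 4.7278e+5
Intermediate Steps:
C(p) = -6 (C(p) = -1*6 = -6)
q(Z, G) = sqrt(G**2 + Z**2)
q(-208, C(12)) - 1*(-472573) = sqrt((-6)**2 + (-208)**2) - 1*(-472573) = sqrt(36 + 43264) + 472573 = sqrt(43300) + 472573 = 10*sqrt(433) + 472573 = 472573 + 10*sqrt(433)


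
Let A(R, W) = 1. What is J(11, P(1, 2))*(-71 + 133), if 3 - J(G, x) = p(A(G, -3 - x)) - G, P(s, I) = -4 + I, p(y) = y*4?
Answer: 620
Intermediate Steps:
p(y) = 4*y
J(G, x) = -1 + G (J(G, x) = 3 - (4*1 - G) = 3 - (4 - G) = 3 + (-4 + G) = -1 + G)
J(11, P(1, 2))*(-71 + 133) = (-1 + 11)*(-71 + 133) = 10*62 = 620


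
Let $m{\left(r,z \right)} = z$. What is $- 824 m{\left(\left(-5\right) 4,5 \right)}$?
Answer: $-4120$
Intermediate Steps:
$- 824 m{\left(\left(-5\right) 4,5 \right)} = \left(-824\right) 5 = -4120$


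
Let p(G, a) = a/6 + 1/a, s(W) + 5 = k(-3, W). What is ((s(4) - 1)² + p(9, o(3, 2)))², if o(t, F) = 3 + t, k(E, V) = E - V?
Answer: 1042441/36 ≈ 28957.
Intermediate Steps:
s(W) = -8 - W (s(W) = -5 + (-3 - W) = -8 - W)
p(G, a) = 1/a + a/6 (p(G, a) = a*(⅙) + 1/a = a/6 + 1/a = 1/a + a/6)
((s(4) - 1)² + p(9, o(3, 2)))² = (((-8 - 1*4) - 1)² + (1/(3 + 3) + (3 + 3)/6))² = (((-8 - 4) - 1)² + (1/6 + (⅙)*6))² = ((-12 - 1)² + (⅙ + 1))² = ((-13)² + 7/6)² = (169 + 7/6)² = (1021/6)² = 1042441/36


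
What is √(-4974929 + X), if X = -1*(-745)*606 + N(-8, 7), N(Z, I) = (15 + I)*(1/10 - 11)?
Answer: 3*I*√12565830/5 ≈ 2126.9*I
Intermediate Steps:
N(Z, I) = -327/2 - 109*I/10 (N(Z, I) = (15 + I)*(⅒ - 11) = (15 + I)*(-109/10) = -327/2 - 109*I/10)
X = 2256151/5 (X = -1*(-745)*606 + (-327/2 - 109/10*7) = 745*606 + (-327/2 - 763/10) = 451470 - 1199/5 = 2256151/5 ≈ 4.5123e+5)
√(-4974929 + X) = √(-4974929 + 2256151/5) = √(-22618494/5) = 3*I*√12565830/5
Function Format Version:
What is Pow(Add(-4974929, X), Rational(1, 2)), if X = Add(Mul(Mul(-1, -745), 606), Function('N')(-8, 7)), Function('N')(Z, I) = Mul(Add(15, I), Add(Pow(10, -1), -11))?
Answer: Mul(Rational(3, 5), I, Pow(12565830, Rational(1, 2))) ≈ Mul(2126.9, I)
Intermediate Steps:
Function('N')(Z, I) = Add(Rational(-327, 2), Mul(Rational(-109, 10), I)) (Function('N')(Z, I) = Mul(Add(15, I), Add(Rational(1, 10), -11)) = Mul(Add(15, I), Rational(-109, 10)) = Add(Rational(-327, 2), Mul(Rational(-109, 10), I)))
X = Rational(2256151, 5) (X = Add(Mul(Mul(-1, -745), 606), Add(Rational(-327, 2), Mul(Rational(-109, 10), 7))) = Add(Mul(745, 606), Add(Rational(-327, 2), Rational(-763, 10))) = Add(451470, Rational(-1199, 5)) = Rational(2256151, 5) ≈ 4.5123e+5)
Pow(Add(-4974929, X), Rational(1, 2)) = Pow(Add(-4974929, Rational(2256151, 5)), Rational(1, 2)) = Pow(Rational(-22618494, 5), Rational(1, 2)) = Mul(Rational(3, 5), I, Pow(12565830, Rational(1, 2)))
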